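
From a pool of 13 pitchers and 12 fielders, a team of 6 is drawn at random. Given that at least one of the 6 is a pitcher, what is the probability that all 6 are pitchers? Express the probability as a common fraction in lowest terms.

Work in counts. Selections with at least one pitcher: C(25,6) − C(12,6) = 177100 − 924 = 176176.
Of those, selections where all 6 are pitchers: C(13,6) = 1716.
Conditional probability = 1716/176176 = 3/308.

3/308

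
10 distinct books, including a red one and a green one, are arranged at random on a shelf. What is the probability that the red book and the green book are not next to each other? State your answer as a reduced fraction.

4/5

There are 10! = 3628800 arrangements.
Arrangements with the red book and the green book adjacent: 2·9! = 725760.
So not adjacent: 3628800 − 725760 = 2903040, probability 2903040/3628800 = 4/5.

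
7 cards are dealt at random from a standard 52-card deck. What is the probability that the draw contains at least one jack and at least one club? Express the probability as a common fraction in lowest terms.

53122231/133784560

There are C(52,7) = 133784560 possible draws.
By inclusion-exclusion on the complements, draws missing all jacks or all clubs: C(48,7) + C(39,7) − C(36,7) = 73629072 + 15380937 − 8347680 = 80662329.
So draws with at least one of each: 133784560 − 80662329 = 53122231, probability 53122231/133784560.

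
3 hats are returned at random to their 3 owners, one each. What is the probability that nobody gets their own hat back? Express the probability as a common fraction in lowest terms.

There are 3! = 6 assignments.
By inclusion-exclusion, assignments with no fixed points: C(3,0)·3! − C(3,1)·2! + C(3,2)·1! − C(3,3)·0! = 2.
Probability = 2/6 = 1/3.

1/3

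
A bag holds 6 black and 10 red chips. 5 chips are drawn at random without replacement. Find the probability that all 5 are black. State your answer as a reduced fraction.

1/728

There are C(16,5) = 4368 possible selections.
Selections with all black: C(6,5) = 6.
Probability = 6/4368 = 1/728.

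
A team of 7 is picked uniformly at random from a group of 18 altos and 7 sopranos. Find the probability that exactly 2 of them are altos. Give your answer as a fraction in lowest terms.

There are C(25,7) = 480700 ways to choose 7 from 25.
Selections with exactly 2 altos: choose 2 of the 18 altos and 5 of the 7 sopranos, C(18,2)·C(7,5) = 153·21 = 3213.
Probability = 3213/480700.

3213/480700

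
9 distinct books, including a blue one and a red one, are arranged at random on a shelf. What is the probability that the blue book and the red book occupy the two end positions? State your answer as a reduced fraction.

There are 9! = 362880 arrangements.
Place the blue book and the red book at the ends in 2 ways, arrange the remaining 7 in 7! = 5040 ways: 2·5040 = 10080.
Probability = 10080/362880 = 1/36.

1/36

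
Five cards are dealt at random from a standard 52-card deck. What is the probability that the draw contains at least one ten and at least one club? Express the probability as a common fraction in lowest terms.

229297/866320

There are C(52,5) = 2598960 possible draws.
By inclusion-exclusion on the complements, draws missing all tens or all clubs: C(48,5) + C(39,5) − C(36,5) = 1712304 + 575757 − 376992 = 1911069.
So draws with at least one of each: 2598960 − 1911069 = 687891, probability 687891/2598960 = 229297/866320.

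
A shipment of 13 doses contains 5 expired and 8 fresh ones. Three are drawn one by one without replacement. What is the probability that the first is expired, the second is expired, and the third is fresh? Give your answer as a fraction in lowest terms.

Multiply the conditional probabilities at each draw: 5/13 · 4/12 · 8/11 = 160/1716 = 40/429.

40/429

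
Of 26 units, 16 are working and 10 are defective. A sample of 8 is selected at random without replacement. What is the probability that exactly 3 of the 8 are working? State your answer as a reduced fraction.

The sample space is all 8-subsets of the 26: C(26,8) = 1562275.
Selections with exactly 3 working: choose 3 of the 16 working and 5 of the 10 defective, C(16,3)·C(10,5) = 560·252 = 141120.
Probability = 141120/1562275 = 28224/312455.

28224/312455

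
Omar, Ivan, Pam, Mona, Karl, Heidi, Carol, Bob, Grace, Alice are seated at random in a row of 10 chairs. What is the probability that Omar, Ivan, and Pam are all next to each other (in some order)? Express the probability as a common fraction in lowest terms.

There are 10! = 3628800 arrangements.
Treat the three as one block: 8! placements × 3! orders within the block = 40320·6 = 241920.
Probability = 241920/3628800 = 1/15.

1/15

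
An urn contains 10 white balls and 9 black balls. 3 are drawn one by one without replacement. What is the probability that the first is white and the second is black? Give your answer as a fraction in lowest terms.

5/19

Multiply the conditional probabilities at each draw: 10/19 · 9/18 = 90/342 = 5/19.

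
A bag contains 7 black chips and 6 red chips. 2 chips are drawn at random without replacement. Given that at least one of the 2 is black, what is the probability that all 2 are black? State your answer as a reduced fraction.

1/3

Work in counts. Selections with at least one black: C(13,2) − C(6,2) = 78 − 15 = 63.
Of those, selections where all 2 are black: C(7,2) = 21.
Conditional probability = 21/63 = 1/3.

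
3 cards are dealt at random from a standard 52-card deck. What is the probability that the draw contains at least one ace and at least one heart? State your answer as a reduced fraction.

There are C(52,3) = 22100 possible draws.
By inclusion-exclusion on the complements, draws missing all aces or all hearts: C(48,3) + C(39,3) − C(36,3) = 17296 + 9139 − 7140 = 19295.
So draws with at least one of each: 22100 − 19295 = 2805, probability 2805/22100 = 33/260.

33/260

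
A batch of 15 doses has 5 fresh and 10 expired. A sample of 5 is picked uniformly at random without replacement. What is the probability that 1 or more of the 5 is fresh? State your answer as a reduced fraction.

131/143

There are C(15,5) = 3003 ways to choose the 5.
Favorable selections (1 or more fresh): C(5,1)·C(10,4) + C(5,2)·C(10,3) + C(5,3)·C(10,2) + C(5,4)·C(10,1) + C(5,5)·C(10,0) = 1050 + 1200 + 450 + 50 + 1 = 2751.
Probability = 2751/3003 = 131/143.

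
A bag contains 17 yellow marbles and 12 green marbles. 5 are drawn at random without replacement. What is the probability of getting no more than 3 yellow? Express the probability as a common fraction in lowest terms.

12001/16965

Total selections: C(29,5) = 118755.
Favorable selections (no more than 3 yellow): C(17,0)·C(12,5) + C(17,1)·C(12,4) + C(17,2)·C(12,3) + C(17,3)·C(12,2) = 792 + 8415 + 29920 + 44880 = 84007.
Probability = 84007/118755 = 12001/16965.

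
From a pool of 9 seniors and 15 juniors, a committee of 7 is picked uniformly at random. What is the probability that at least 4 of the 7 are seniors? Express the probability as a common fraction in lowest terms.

998/4807

There are C(24,7) = 346104 ways to choose the 7.
Favorable selections (at least 4 seniors): C(9,4)·C(15,3) + C(9,5)·C(15,2) + C(9,6)·C(15,1) + C(9,7)·C(15,0) = 57330 + 13230 + 1260 + 36 = 71856.
Probability = 71856/346104 = 998/4807.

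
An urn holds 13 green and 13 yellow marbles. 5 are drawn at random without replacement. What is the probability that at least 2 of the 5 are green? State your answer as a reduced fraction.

Total selections: C(26,5) = 65780.
Count the complement (fewer than 2 green): C(13,0)·C(13,5) + C(13,1)·C(13,4) = 1287 + 9295 = 10582.
Probability = 1 − 10582/65780 = 55198/65780 = 193/230.

193/230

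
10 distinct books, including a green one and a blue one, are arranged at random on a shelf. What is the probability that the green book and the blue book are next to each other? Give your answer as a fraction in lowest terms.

1/5

There are 10! = 3628800 arrangements.
Treat the green book and the blue book as a block: 9! arrangements of the blocks × 2 orders within the block = 2·362880 = 725760.
Probability = 725760/3628800 = 1/5.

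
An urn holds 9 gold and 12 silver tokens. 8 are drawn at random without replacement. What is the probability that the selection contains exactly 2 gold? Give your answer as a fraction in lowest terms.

The sample space is all 8-subsets of the 21: C(21,8) = 203490.
Selections with exactly 2 gold: choose 2 of the 9 gold and 6 of the 12 silver, C(9,2)·C(12,6) = 36·924 = 33264.
Probability = 33264/203490 = 264/1615.

264/1615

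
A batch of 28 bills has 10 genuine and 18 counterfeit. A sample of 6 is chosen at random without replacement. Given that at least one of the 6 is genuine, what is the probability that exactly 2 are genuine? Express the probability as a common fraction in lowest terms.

11475/29848

Work in counts. Selections with at least one genuine: C(28,6) − C(18,6) = 376740 − 18564 = 358176.
Of those, selections where exactly 2 are genuine: C(10,2)·C(18,4) = 45·3060 = 137700.
Conditional probability = 137700/358176 = 11475/29848.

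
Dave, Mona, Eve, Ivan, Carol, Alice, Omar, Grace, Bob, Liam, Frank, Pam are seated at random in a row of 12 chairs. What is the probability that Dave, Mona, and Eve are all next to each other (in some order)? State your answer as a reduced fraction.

There are 12! = 479001600 arrangements.
Treat the three as one block: 10! placements × 3! orders within the block = 3628800·6 = 21772800.
Probability = 21772800/479001600 = 1/22.

1/22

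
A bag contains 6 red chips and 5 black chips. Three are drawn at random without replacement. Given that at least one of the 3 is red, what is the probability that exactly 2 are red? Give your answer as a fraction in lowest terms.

15/31

Work in counts. Selections with at least one red: C(11,3) − C(5,3) = 165 − 10 = 155.
Of those, selections where exactly 2 are red: C(6,2)·C(5,1) = 15·5 = 75.
Conditional probability = 75/155 = 15/31.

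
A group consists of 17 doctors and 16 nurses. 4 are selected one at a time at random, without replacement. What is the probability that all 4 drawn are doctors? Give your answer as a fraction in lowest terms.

Multiply the conditional probabilities at each draw: 17/33 · 16/32 · 15/31 · 14/30 = 57120/982080 = 119/2046.

119/2046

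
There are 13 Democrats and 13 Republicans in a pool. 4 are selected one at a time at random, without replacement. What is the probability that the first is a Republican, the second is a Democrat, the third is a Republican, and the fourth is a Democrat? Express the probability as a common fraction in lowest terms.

Multiply the conditional probabilities at each draw: 13/26 · 13/25 · 12/24 · 12/23 = 24336/358800 = 39/575.

39/575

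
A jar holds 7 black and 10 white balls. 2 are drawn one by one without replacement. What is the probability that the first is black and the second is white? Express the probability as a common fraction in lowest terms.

Multiply the conditional probabilities at each draw: 7/17 · 10/16 = 70/272 = 35/136.

35/136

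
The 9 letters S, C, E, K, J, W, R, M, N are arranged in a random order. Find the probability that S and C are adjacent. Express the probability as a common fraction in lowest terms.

2/9

There are 9! = 362880 arrangements.
Treat S and C as a block: 8! arrangements of the blocks × 2 orders within the block = 2·40320 = 80640.
Probability = 80640/362880 = 2/9.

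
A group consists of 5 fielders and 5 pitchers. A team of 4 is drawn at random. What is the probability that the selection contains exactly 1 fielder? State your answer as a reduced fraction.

5/21

There are C(10,4) = 210 ways to choose 4 from 10.
Selections with exactly 1 fielder: choose 1 of the 5 fielders and 3 of the 5 pitchers, C(5,1)·C(5,3) = 5·10 = 50.
Probability = 50/210 = 5/21.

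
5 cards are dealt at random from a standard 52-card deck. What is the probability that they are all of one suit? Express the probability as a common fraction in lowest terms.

33/16660

There are C(52,5) = 2598960 possible 5-card hands.
Hands of one suit: 4 suits × C(13,5) = 4·1287 = 5148.
Probability = 5148/2598960 = 33/16660.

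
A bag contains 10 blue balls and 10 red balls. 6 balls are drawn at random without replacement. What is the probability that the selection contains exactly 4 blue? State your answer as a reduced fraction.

315/1292

There are C(20,6) = 38760 ways to choose 6 from 20.
Selections with exactly 4 blue: choose 4 of the 10 blue and 2 of the 10 red, C(10,4)·C(10,2) = 210·45 = 9450.
Probability = 9450/38760 = 315/1292.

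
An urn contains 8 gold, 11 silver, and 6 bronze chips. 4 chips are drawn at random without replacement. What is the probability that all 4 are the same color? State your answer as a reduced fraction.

83/2530

There are C(25,4) = 12650 ways to draw 4 chips.
All same color: C(8,4) + C(11,4) + C(6,4) = 70 + 330 + 15 = 415.
Probability = 415/12650 = 83/2530.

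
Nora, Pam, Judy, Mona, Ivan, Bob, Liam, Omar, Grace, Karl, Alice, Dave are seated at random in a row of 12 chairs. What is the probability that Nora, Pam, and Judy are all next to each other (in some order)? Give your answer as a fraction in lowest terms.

1/22

There are 12! = 479001600 arrangements.
Treat the three as one block: 10! placements × 3! orders within the block = 3628800·6 = 21772800.
Probability = 21772800/479001600 = 1/22.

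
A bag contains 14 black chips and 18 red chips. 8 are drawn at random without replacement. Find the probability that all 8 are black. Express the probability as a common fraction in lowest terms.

There are C(32,8) = 10518300 possible selections.
Selections with all black: C(14,8) = 3003.
Probability = 3003/10518300 = 77/269700.

77/269700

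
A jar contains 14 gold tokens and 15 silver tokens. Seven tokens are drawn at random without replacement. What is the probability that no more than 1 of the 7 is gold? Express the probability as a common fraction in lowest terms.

There are C(29,7) = 1560780 ways to choose the 7.
Favorable selections (no more than 1 gold): C(14,0)·C(15,7) + C(14,1)·C(15,6) = 6435 + 70070 = 76505.
Probability = 76505/1560780 = 1177/24012.

1177/24012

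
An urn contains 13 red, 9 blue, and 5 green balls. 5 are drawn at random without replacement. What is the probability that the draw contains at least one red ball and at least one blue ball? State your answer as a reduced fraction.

There are C(27,5) = 80730 possible draws.
By inclusion-exclusion on the complements, draws missing all red or all blue: C(14,5) + C(18,5) − C(5,5) = 2002 + 8568 − 1 = 10569.
So draws with at least one of each: 80730 − 10569 = 70161, probability 70161/80730 = 1799/2070.

1799/2070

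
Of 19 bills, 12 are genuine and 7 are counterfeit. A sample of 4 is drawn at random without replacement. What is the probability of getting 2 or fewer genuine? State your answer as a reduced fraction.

There are C(19,4) = 3876 ways to choose the 4.
Count the complement (more than 2 genuine): C(12,3)·C(7,1) + C(12,4)·C(7,0) = 1540 + 495 = 2035.
Probability = 1 − 2035/3876 = 1841/3876.

1841/3876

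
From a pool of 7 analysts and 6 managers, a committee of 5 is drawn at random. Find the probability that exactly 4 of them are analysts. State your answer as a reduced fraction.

70/429

There are C(13,5) = 1287 ways to choose 5 from 13.
Selections with exactly 4 analysts: choose 4 of the 7 analysts and 1 of the 6 managers, C(7,4)·C(6,1) = 35·6 = 210.
Probability = 210/1287 = 70/429.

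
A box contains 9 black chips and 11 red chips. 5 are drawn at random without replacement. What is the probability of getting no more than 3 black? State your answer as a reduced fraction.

There are C(20,5) = 15504 ways to choose the 5.
Favorable selections (no more than 3 black): C(9,0)·C(11,5) + C(9,1)·C(11,4) + C(9,2)·C(11,3) + C(9,3)·C(11,2) = 462 + 2970 + 5940 + 4620 = 13992.
Probability = 13992/15504 = 583/646.

583/646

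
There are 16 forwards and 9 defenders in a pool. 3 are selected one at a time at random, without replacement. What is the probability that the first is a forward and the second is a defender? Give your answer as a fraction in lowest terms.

6/25

Multiply the conditional probabilities at each draw: 16/25 · 9/24 = 144/600 = 6/25.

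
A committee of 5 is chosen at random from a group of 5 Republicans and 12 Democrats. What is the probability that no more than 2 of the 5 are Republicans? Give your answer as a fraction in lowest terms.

Total selections: C(17,5) = 6188.
Favorable selections (no more than 2 Republicans): C(5,0)·C(12,5) + C(5,1)·C(12,4) + C(5,2)·C(12,3) = 792 + 2475 + 2200 = 5467.
Probability = 5467/6188 = 781/884.

781/884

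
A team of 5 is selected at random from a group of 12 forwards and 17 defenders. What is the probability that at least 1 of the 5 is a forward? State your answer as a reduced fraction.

1237/1305

There are C(29,5) = 118755 ways to choose the 5.
The complement is all 5 are defenders: C(17,5) = 6188.
Probability = 1 − 6188/118755 = 112567/118755 = 1237/1305.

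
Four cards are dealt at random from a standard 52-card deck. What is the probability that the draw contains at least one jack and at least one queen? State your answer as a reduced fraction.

There are C(52,4) = 270725 possible draws.
By inclusion-exclusion on the complements, draws missing all jacks or all queens: C(48,4) + C(48,4) − C(44,4) = 194580 + 194580 − 135751 = 253409.
So draws with at least one of each: 270725 − 253409 = 17316, probability 17316/270725 = 1332/20825.

1332/20825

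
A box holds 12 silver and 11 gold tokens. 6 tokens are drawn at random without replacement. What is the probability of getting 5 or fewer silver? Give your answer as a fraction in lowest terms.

433/437

There are C(23,6) = 100947 ways to choose the 6.
The complement is exactly 6 silver: C(12,6)·C(11,0) = 924.
Probability = 1 − 924/100947 = 100023/100947 = 433/437.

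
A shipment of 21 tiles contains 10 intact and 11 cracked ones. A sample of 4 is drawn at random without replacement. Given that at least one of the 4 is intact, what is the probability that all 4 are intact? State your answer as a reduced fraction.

14/377

Work in counts. Selections with at least one intact: C(21,4) − C(11,4) = 5985 − 330 = 5655.
Of those, selections where all 4 are intact: C(10,4) = 210.
Conditional probability = 210/5655 = 14/377.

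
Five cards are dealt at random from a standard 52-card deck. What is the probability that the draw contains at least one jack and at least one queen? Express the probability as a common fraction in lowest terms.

There are C(52,5) = 2598960 possible draws.
By inclusion-exclusion on the complements, draws missing all jacks or all queens: C(48,5) + C(48,5) − C(44,5) = 1712304 + 1712304 − 1086008 = 2338600.
So draws with at least one of each: 2598960 − 2338600 = 260360, probability 260360/2598960 = 6509/64974.

6509/64974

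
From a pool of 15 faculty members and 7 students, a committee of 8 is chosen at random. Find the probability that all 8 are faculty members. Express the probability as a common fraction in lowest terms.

13/646

There are C(22,8) = 319770 possible selections.
Selections with all faculty members: C(15,8) = 6435.
Probability = 6435/319770 = 13/646.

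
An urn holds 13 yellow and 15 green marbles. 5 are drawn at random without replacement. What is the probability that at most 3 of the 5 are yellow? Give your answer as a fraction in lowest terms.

There are C(28,5) = 98280 ways to choose the 5.
Count the complement (more than 3 yellow): C(13,4)·C(15,1) + C(13,5)·C(15,0) = 10725 + 1287 = 12012.
Probability = 1 − 12012/98280 = 86268/98280 = 79/90.

79/90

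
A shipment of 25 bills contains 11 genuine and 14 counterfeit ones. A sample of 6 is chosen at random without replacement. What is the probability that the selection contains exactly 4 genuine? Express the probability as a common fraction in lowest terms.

39/230

The sample space is all 6-subsets of the 25: C(25,6) = 177100.
Selections with exactly 4 genuine: choose 4 of the 11 genuine and 2 of the 14 counterfeit, C(11,4)·C(14,2) = 330·91 = 30030.
Probability = 30030/177100 = 39/230.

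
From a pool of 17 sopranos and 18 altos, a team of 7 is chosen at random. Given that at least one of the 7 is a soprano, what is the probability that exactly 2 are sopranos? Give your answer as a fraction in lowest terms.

Work in counts. Selections with at least one soprano: C(35,7) − C(18,7) = 6724520 − 31824 = 6692696.
Of those, selections where exactly 2 are sopranos: C(17,2)·C(18,5) = 136·8568 = 1165248.
Conditional probability = 1165248/6692696 = 8568/49211.

8568/49211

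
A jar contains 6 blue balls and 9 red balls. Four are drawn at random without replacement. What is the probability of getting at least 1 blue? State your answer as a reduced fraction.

Total selections: C(15,4) = 1365.
The complement is all 4 are red: C(9,4) = 126.
Probability = 1 − 126/1365 = 1239/1365 = 59/65.

59/65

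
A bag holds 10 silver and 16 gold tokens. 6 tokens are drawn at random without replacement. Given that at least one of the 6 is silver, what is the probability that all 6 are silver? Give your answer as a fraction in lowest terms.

Work in counts. Selections with at least one silver: C(26,6) − C(16,6) = 230230 − 8008 = 222222.
Of those, selections where all 6 are silver: C(10,6) = 210.
Conditional probability = 210/222222 = 5/5291.

5/5291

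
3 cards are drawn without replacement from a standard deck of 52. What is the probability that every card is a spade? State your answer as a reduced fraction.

11/850

There are C(52,3) = 22100 possible 3-card hands.
Hands that are all spades: C(13,3) = 286.
Probability = 286/22100 = 11/850.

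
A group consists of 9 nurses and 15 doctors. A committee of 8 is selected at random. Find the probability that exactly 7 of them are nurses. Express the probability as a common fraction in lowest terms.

60/81719

There are C(24,8) = 735471 ways to choose 8 from 24.
Selections with exactly 7 nurses: choose 7 of the 9 nurses and 1 of the 15 doctors, C(9,7)·C(15,1) = 36·15 = 540.
Probability = 540/735471 = 60/81719.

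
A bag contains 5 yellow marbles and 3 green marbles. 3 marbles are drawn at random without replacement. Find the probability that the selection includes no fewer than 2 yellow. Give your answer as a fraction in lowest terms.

5/7

Total selections: C(8,3) = 56.
Favorable selections (no fewer than 2 yellow): C(5,2)·C(3,1) + C(5,3)·C(3,0) = 30 + 10 = 40.
Probability = 40/56 = 5/7.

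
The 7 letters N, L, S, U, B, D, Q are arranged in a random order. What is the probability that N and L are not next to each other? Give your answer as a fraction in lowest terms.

5/7

There are 7! = 5040 arrangements.
Arrangements with N and L adjacent: 2·6! = 1440.
So not adjacent: 5040 − 1440 = 3600, probability 3600/5040 = 5/7.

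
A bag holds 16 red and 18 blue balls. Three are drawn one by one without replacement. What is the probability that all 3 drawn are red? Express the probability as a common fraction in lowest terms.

35/374

Multiply the conditional probabilities at each draw: 16/34 · 15/33 · 14/32 = 3360/35904 = 35/374.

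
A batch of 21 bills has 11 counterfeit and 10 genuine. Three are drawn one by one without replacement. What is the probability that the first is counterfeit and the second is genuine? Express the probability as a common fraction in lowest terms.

Multiply the conditional probabilities at each draw: 11/21 · 10/20 = 110/420 = 11/42.

11/42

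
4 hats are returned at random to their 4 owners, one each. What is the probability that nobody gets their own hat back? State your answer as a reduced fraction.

There are 4! = 24 assignments.
By inclusion-exclusion, assignments with no fixed points: C(4,0)·4! − C(4,1)·3! + C(4,2)·2! − C(4,3)·1! + C(4,4)·0! = 9.
Probability = 9/24 = 3/8.

3/8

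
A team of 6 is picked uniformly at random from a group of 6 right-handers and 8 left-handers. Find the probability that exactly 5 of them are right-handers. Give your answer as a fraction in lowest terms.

The sample space is all 6-subsets of the 14: C(14,6) = 3003.
Selections with exactly 5 right-handers: choose 5 of the 6 right-handers and 1 of the 8 left-handers, C(6,5)·C(8,1) = 6·8 = 48.
Probability = 48/3003 = 16/1001.

16/1001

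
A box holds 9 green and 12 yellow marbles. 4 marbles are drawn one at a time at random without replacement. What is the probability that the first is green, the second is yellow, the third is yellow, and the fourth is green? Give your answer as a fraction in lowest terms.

44/665

Multiply the conditional probabilities at each draw: 9/21 · 12/20 · 11/19 · 8/18 = 9504/143640 = 44/665.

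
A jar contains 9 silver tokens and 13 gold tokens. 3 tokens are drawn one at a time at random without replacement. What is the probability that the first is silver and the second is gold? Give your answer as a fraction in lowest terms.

Multiply the conditional probabilities at each draw: 9/22 · 13/21 = 117/462 = 39/154.

39/154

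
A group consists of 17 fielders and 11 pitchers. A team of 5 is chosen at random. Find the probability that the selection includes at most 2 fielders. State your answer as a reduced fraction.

There are C(28,5) = 98280 ways to choose the 5.
Favorable selections (at most 2 fielders): C(17,0)·C(11,5) + C(17,1)·C(11,4) + C(17,2)·C(11,3) = 462 + 5610 + 22440 = 28512.
Probability = 28512/98280 = 132/455.

132/455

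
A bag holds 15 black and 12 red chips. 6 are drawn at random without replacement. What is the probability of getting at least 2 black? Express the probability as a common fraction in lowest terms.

4291/4485

Total selections: C(27,6) = 296010.
Count the complement (fewer than 2 black): C(15,0)·C(12,6) + C(15,1)·C(12,5) = 924 + 11880 = 12804.
Probability = 1 − 12804/296010 = 283206/296010 = 4291/4485.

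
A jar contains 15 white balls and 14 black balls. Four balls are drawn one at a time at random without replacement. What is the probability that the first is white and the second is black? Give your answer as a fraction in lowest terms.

Multiply the conditional probabilities at each draw: 15/29 · 14/28 = 210/812 = 15/58.

15/58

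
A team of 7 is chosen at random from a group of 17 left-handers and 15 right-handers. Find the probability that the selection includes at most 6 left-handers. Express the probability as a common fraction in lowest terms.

There are C(32,7) = 3365856 ways to choose the 7.
The complement is exactly 7 left-handers: C(17,7)·C(15,0) = 19448.
Probability = 1 − 19448/3365856 = 3346408/3365856 = 32177/32364.

32177/32364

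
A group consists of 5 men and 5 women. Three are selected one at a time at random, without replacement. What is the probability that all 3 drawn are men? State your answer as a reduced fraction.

1/12

Multiply the conditional probabilities at each draw: 5/10 · 4/9 · 3/8 = 60/720 = 1/12.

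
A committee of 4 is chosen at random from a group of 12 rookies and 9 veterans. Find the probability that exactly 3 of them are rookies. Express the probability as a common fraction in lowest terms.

44/133

Total number of selections: C(21,4) = 5985.
Selections with exactly 3 rookies: choose 3 of the 12 rookies and 1 of the 9 veterans, C(12,3)·C(9,1) = 220·9 = 1980.
Probability = 1980/5985 = 44/133.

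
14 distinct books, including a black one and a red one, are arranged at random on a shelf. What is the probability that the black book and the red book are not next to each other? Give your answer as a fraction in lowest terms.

6/7

There are 14! = 87178291200 arrangements.
Arrangements with the black book and the red book adjacent: 2·13! = 12454041600.
So not adjacent: 87178291200 − 12454041600 = 74724249600, probability 74724249600/87178291200 = 6/7.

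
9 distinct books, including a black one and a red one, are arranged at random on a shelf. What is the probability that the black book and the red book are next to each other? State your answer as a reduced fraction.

2/9

There are 9! = 362880 arrangements.
Treat the black book and the red book as a block: 8! arrangements of the blocks × 2 orders within the block = 2·40320 = 80640.
Probability = 80640/362880 = 2/9.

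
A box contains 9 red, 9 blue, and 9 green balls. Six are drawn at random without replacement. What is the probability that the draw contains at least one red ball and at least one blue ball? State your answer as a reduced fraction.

There are C(27,6) = 296010 possible draws.
By inclusion-exclusion on the complements, draws missing all red or all blue: C(18,6) + C(18,6) − C(9,6) = 18564 + 18564 − 84 = 37044.
So draws with at least one of each: 296010 − 37044 = 258966, probability 258966/296010 = 14387/16445.

14387/16445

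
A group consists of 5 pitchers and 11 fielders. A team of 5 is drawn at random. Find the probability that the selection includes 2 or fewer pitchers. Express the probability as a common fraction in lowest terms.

627/728

Total selections: C(16,5) = 4368.
Favorable selections (2 or fewer pitchers): C(5,0)·C(11,5) + C(5,1)·C(11,4) + C(5,2)·C(11,3) = 462 + 1650 + 1650 = 3762.
Probability = 3762/4368 = 627/728.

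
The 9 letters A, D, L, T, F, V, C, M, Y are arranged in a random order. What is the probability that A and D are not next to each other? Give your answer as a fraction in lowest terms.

7/9

There are 9! = 362880 arrangements.
Arrangements with A and D adjacent: 2·8! = 80640.
So not adjacent: 362880 − 80640 = 282240, probability 282240/362880 = 7/9.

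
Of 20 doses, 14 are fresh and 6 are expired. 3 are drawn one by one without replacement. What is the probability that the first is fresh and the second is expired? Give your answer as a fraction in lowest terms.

21/95

Multiply the conditional probabilities at each draw: 14/20 · 6/19 = 84/380 = 21/95.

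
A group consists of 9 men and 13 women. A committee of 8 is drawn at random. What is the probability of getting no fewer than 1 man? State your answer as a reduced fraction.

3217/3230

Total selections: C(22,8) = 319770.
The complement is all 8 are women: C(13,8) = 1287.
Probability = 1 − 1287/319770 = 318483/319770 = 3217/3230.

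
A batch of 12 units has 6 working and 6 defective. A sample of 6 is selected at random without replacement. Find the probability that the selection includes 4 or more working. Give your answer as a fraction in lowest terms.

131/462

Total selections: C(12,6) = 924.
Favorable selections (4 or more working): C(6,4)·C(6,2) + C(6,5)·C(6,1) + C(6,6)·C(6,0) = 225 + 36 + 1 = 262.
Probability = 262/924 = 131/462.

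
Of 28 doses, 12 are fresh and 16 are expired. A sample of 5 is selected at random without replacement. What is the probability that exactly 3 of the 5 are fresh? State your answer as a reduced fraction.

There are C(28,5) = 98280 ways to choose 5 from 28.
Selections with exactly 3 fresh: choose 3 of the 12 fresh and 2 of the 16 expired, C(12,3)·C(16,2) = 220·120 = 26400.
Probability = 26400/98280 = 220/819.

220/819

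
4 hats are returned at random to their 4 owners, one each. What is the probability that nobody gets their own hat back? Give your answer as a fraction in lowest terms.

3/8

There are 4! = 24 assignments.
By inclusion-exclusion, assignments with no fixed points: C(4,0)·4! − C(4,1)·3! + C(4,2)·2! − C(4,3)·1! + C(4,4)·0! = 9.
Probability = 9/24 = 3/8.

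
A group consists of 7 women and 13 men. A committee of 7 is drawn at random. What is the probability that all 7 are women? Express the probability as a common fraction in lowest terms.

There are C(20,7) = 77520 possible selections.
Selections with all women: C(7,7) = 1.
Probability = 1/77520.

1/77520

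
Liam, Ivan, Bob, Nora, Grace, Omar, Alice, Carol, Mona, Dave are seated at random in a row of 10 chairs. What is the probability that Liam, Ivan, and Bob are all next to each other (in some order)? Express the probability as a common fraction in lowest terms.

There are 10! = 3628800 arrangements.
Treat the three as one block: 8! placements × 3! orders within the block = 40320·6 = 241920.
Probability = 241920/3628800 = 1/15.

1/15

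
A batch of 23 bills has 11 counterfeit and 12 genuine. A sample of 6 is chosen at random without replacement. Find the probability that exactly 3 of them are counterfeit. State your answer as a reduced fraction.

The sample space is all 6-subsets of the 23: C(23,6) = 100947.
Selections with exactly 3 counterfeit: choose 3 of the 11 counterfeit and 3 of the 12 genuine, C(11,3)·C(12,3) = 165·220 = 36300.
Probability = 36300/100947 = 1100/3059.

1100/3059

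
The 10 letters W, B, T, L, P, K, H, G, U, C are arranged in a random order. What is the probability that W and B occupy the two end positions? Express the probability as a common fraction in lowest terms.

1/45

There are 10! = 3628800 arrangements.
Place W and B at the ends in 2 ways, arrange the remaining 8 in 8! = 40320 ways: 2·40320 = 80640.
Probability = 80640/3628800 = 1/45.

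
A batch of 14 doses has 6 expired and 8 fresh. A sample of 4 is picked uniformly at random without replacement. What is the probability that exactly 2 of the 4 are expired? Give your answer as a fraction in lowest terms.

60/143

There are C(14,4) = 1001 ways to choose 4 from 14.
Selections with exactly 2 expired: choose 2 of the 6 expired and 2 of the 8 fresh, C(6,2)·C(8,2) = 15·28 = 420.
Probability = 420/1001 = 60/143.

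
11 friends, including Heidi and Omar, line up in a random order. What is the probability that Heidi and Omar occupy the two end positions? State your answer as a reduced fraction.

There are 11! = 39916800 arrangements.
Place Heidi and Omar at the ends in 2 ways, arrange the remaining 9 in 9! = 362880 ways: 2·362880 = 725760.
Probability = 725760/39916800 = 1/55.

1/55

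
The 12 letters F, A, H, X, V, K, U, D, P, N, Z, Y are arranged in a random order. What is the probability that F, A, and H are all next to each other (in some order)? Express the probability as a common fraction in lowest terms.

There are 12! = 479001600 arrangements.
Treat the three as one block: 10! placements × 3! orders within the block = 3628800·6 = 21772800.
Probability = 21772800/479001600 = 1/22.

1/22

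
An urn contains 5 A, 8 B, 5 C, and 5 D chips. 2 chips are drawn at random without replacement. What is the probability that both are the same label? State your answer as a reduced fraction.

There are C(23,2) = 253 ways to draw 2 chips.
All same label: C(5,2) + C(8,2) + C(5,2) + C(5,2) = 10 + 28 + 10 + 10 = 58.
Probability = 58/253.

58/253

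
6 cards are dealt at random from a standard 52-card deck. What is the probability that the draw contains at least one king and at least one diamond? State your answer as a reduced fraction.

6772177/20358520

There are C(52,6) = 20358520 possible draws.
By inclusion-exclusion on the complements, draws missing all kings or all diamonds: C(48,6) + C(39,6) − C(36,6) = 12271512 + 3262623 − 1947792 = 13586343.
So draws with at least one of each: 20358520 − 13586343 = 6772177, probability 6772177/20358520.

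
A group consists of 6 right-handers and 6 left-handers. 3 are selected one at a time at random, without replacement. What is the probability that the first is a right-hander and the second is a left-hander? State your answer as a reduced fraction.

3/11

Multiply the conditional probabilities at each draw: 6/12 · 6/11 = 36/132 = 3/11.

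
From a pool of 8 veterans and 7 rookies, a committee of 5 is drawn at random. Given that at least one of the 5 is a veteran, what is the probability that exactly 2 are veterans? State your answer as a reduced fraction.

Work in counts. Selections with at least one veteran: C(15,5) − C(7,5) = 3003 − 21 = 2982.
Of those, selections where exactly 2 are veterans: C(8,2)·C(7,3) = 28·35 = 980.
Conditional probability = 980/2982 = 70/213.

70/213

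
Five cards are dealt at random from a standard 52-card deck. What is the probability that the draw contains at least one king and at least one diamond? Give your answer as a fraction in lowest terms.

There are C(52,5) = 2598960 possible draws.
By inclusion-exclusion on the complements, draws missing all kings or all diamonds: C(48,5) + C(39,5) − C(36,5) = 1712304 + 575757 − 376992 = 1911069.
So draws with at least one of each: 2598960 − 1911069 = 687891, probability 687891/2598960 = 229297/866320.

229297/866320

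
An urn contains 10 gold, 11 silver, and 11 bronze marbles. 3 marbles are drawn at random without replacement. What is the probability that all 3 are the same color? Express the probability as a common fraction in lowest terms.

45/496

There are C(32,3) = 4960 ways to draw 3 marbles.
All same color: C(10,3) + C(11,3) + C(11,3) = 120 + 165 + 165 = 450.
Probability = 450/4960 = 45/496.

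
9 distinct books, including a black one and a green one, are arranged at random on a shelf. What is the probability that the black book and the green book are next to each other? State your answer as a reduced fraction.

There are 9! = 362880 arrangements.
Treat the black book and the green book as a block: 8! arrangements of the blocks × 2 orders within the block = 2·40320 = 80640.
Probability = 80640/362880 = 2/9.

2/9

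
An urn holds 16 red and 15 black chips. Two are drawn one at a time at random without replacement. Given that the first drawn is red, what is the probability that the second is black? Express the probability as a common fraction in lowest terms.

1/2

After removing one red, 30 remain: 15 red and 15 black.
So the probability the next is black is 15/30 = 1/2.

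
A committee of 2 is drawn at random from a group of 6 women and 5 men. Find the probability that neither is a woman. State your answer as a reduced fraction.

2/11

There are C(11,2) = 55 possible selections.
Selections with no women (all men): C(5,2) = 10.
Probability = 10/55 = 2/11.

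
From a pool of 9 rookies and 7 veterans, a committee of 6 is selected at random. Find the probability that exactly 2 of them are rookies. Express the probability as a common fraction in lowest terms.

There are C(16,6) = 8008 ways to choose 6 from 16.
Selections with exactly 2 rookies: choose 2 of the 9 rookies and 4 of the 7 veterans, C(9,2)·C(7,4) = 36·35 = 1260.
Probability = 1260/8008 = 45/286.

45/286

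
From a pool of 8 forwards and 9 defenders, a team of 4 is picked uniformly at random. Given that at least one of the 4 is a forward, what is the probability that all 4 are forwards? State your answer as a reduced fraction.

5/161

Work in counts. Selections with at least one forward: C(17,4) − C(9,4) = 2380 − 126 = 2254.
Of those, selections where all 4 are forwards: C(8,4) = 70.
Conditional probability = 70/2254 = 5/161.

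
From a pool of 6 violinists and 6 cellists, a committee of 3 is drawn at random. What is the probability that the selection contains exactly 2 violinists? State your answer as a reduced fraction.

9/22

Total number of selections: C(12,3) = 220.
Selections with exactly 2 violinists: choose 2 of the 6 violinists and 1 of the 6 cellists, C(6,2)·C(6,1) = 15·6 = 90.
Probability = 90/220 = 9/22.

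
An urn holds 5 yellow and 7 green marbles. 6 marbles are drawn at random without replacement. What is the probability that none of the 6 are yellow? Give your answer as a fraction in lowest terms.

There are C(12,6) = 924 possible selections.
Selections with no yellow (all green): C(7,6) = 7.
Probability = 7/924 = 1/132.

1/132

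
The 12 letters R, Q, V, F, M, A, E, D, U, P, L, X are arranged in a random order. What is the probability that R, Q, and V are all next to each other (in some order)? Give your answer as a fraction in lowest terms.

1/22

There are 12! = 479001600 arrangements.
Treat the three as one block: 10! placements × 3! orders within the block = 3628800·6 = 21772800.
Probability = 21772800/479001600 = 1/22.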